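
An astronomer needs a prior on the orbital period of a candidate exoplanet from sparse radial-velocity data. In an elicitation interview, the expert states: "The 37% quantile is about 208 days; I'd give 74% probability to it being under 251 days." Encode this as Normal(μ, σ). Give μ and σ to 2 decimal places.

μ = 222.63, σ = 44.09

For Normal(μ,σ), the p-quantile is μ + z_p·σ. Here z_{0.37} = -0.3319, z_{0.74} = 0.6433.
So 208 = μ − 0.3319σ and 251 = μ + 0.6433σ.
Subtracting: σ = (251 − 208)/(0.6433 − (-0.3319)) = 44.09.
Then μ = 208 − (-0.3319)·44.09 = 222.63.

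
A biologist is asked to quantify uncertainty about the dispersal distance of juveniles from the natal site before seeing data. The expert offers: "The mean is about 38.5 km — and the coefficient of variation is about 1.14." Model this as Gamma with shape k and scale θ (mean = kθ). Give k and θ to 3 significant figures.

For Gamma(k, scale θ): mean = kθ, variance = kθ², so CV = 1/√k.
CV = 1.14, hence k = 1/CV² = 0.769.
Then θ = mean/k = 38.5/0.769 = 50.

k ≈ 0.769, θ ≈ 50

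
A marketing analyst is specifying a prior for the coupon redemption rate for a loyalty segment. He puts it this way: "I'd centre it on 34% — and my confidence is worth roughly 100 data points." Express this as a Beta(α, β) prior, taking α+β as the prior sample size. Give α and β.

Under the effective-sample-size interpretation, Beta(α, β) has prior mean α/(α+β) and prior sample size α+β.
So α+β = 100 and α/(α+β) = 0.34, giving α = 0.34·100 = 34 and β = 100 − 34 = 66.

α = 34, β = 66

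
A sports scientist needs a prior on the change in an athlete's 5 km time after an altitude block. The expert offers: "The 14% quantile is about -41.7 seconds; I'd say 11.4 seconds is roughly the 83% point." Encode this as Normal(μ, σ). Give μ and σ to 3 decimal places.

μ = -13.504, σ = 26.100

For Normal(μ,σ), the p-quantile is μ + z_p·σ. Here z_{0.14} = -1.08, z_{0.83} = 0.9542.
So -41.7 = μ − 1.08σ and 11.4 = μ + 0.9542σ.
Subtracting: σ = (11.4 − -41.7)/(0.9542 − (-1.08)) = 26.100.
Then μ = -41.7 − (-1.08)·26.100 = -13.504.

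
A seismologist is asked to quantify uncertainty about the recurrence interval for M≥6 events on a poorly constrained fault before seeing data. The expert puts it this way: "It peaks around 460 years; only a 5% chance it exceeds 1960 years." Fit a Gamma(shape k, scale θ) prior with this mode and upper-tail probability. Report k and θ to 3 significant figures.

Gamma(k,θ) with k>1 has mode (k−1)θ, so θ = 460/(k−1).
Need P(X < 1960) = 0.95 with θ tied to k this way. Start at k = 2, θ = 460: P(X<1960) ≈ 0.926.
Too low — raise k to concentrate. Iterating converges to k ≈ 2.18.
Then θ = 460/(2.18−1) ≈ 389.

k ≈ 2.18, θ ≈ 389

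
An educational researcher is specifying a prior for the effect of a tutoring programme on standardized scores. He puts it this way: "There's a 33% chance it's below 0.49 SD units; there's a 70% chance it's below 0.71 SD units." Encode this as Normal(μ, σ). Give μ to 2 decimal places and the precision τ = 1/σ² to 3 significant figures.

μ = 0.59, τ = 19.2

The p-quantile of Normal(μ,σ) is μ + z_p·σ, with z_{0.33} = -0.4399 and z_{0.7} = 0.5244.
Eliminate σ: μ = (z₂·x₁ − z₁·x₂)/(z₂ − z₁) = (0.5244·0.49 − (-0.4399)·0.71)/0.9643 = 0.59.
Then σ = (x₂ − x₁)/(z₂ − z₁) = (0.71 − 0.49)/0.9643 = 0.23.
Precision τ = 1/σ² = 1/0.2281² = 19.2.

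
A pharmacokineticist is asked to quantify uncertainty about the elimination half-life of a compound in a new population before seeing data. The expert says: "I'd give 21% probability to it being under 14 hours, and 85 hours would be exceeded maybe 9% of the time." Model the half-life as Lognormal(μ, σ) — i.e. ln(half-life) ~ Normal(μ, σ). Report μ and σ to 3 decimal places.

μ ≈ 3.316, σ ≈ 0.840

If T ~ Lognormal(μ,σ) then ln T ~ Normal(μ,σ), so the p-quantile of ln T is μ + z_p·σ.
ln(14) = 2.639 and ln(85) = 4.443; z_{0.21} = -0.8064, z_{0.91} = 1.341.
σ = (4.443 − 2.639)/(1.341 − (-0.8064)) = 0.840.
μ = 2.639 − (-0.8064)·0.840 = 3.316.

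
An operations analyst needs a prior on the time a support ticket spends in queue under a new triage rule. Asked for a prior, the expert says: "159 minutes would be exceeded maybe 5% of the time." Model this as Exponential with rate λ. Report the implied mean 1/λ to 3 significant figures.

mean ≈ 53.1 minutes

P(T > 159.0) = e^(−λ·159.0) = 0.05, so λ = −ln(0.05)/159.0 = 0.0188.
Mean = 1/λ = 53.1 minutes.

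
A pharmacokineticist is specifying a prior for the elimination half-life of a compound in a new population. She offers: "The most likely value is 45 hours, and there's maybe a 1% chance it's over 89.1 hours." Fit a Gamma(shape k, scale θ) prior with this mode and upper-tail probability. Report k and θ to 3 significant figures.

k ≈ 11.5, θ ≈ 4.27

Gamma(k,θ) with k>1 has mode (k−1)θ, so θ = 45/(k−1).
Need P(X < 89.1) = 0.99 with θ tied to k this way. Start at k = 2, θ = 45: P(X<89.1) ≈ 0.589.
Too low — raise k to concentrate. Iterating converges to k ≈ 11.5.
Then θ = 45/(11.5−1) ≈ 4.27.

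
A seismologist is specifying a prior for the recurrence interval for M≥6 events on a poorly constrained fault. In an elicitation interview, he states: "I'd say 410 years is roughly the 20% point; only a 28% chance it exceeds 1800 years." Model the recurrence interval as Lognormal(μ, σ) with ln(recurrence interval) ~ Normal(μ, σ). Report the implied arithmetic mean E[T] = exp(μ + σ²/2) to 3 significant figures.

If T ~ Lognormal(μ,σ) then ln T ~ Normal(μ,σ), so the p-quantile of ln T is μ + z_p·σ.
ln(410) = 6.016 and ln(1800) = 7.496; z_{0.2} = -0.8416, z_{0.72} = 0.5828.
σ = (7.496 − 6.016)/(0.5828 − (-0.8416)) = 1.039.
μ = 6.016 − (-0.8416)·1.039 = 6.890.
E[T] = exp(μ + σ²/2) = exp(6.890 + 0.5393) = 1690 years.

E[T] ≈ 1690 years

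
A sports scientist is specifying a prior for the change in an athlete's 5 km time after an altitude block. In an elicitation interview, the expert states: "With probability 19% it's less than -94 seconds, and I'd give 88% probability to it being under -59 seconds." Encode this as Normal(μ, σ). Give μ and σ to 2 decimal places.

μ = -79.03, σ = 17.05

The p-quantile of Normal(μ,σ) is μ + z_p·σ, with z_{0.19} = -0.8779 and z_{0.88} = 1.175.
Eliminate σ: μ = (z₂·x₁ − z₁·x₂)/(z₂ − z₁) = (1.175·-94 − (-0.8779)·-59)/2.053 = -79.03.
Then σ = (x₂ − x₁)/(z₂ − z₁) = (-59 − -94)/2.053 = 17.05.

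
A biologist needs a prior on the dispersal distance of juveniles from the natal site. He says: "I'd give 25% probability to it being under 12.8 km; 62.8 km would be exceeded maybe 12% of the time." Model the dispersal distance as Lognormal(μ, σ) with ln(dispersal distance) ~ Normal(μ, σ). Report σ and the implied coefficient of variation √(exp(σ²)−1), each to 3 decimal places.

If T ~ Lognormal(μ,σ) then ln T ~ Normal(μ,σ), so the p-quantile of ln T is μ + z_p·σ.
ln(12.8) = 2.549 and ln(62.8) = 4.14; z_{0.25} = -0.6745, z_{0.88} = 1.175.
σ = (4.14 − 2.549)/(1.175 − (-0.6745)) = 0.860.
μ = 2.549 − (-0.6745)·0.860 = 3.129.
CV = √(exp(σ²)−1) = √(exp(0.7396)−1) = 1.046.

σ ≈ 0.860, CV ≈ 1.046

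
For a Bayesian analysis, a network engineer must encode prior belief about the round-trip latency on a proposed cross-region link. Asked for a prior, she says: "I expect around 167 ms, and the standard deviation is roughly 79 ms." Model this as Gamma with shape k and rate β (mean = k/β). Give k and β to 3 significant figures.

For Gamma(k, rate β): mean = k/β, variance = k/β², so CV = 1/√k.
CV = SD/mean = 79/167 = 0.4731, hence k = 1/CV² = 4.47.
Then β = k/mean = 4.47/167 = 0.0268.

k ≈ 4.47, β ≈ 0.0268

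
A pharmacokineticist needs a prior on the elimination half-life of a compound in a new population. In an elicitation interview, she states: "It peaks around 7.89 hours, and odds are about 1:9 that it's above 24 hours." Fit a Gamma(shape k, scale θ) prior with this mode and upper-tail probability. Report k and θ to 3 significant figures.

Gamma(k,θ) with k>1 has mode (k−1)θ, so θ = 7.89/(k−1).
Need P(X < 24) = 0.9 with θ tied to k this way. Start at k = 2, θ = 7.89: P(X<24) ≈ 0.807.
Too low — raise k to concentrate. Iterating converges to k ≈ 2.53.
Then θ = 7.89/(2.53−1) ≈ 5.14.

k ≈ 2.53, θ ≈ 5.14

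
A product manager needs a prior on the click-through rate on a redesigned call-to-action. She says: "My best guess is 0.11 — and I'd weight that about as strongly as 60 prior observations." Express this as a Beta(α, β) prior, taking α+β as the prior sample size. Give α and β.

α = 6.6, β = 53.4

Under the effective-sample-size interpretation, Beta(α, β) has prior mean α/(α+β) and prior sample size α+β.
So α+β = 60 and α/(α+β) = 0.11, giving α = 0.11·60 = 6.6 and β = 60 − 6.6 = 53.4.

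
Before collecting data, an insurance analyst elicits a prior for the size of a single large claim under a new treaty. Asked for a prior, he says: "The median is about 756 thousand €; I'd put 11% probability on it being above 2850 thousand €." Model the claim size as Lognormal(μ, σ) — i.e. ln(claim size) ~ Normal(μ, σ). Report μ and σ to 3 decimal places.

If T ~ Lognormal(μ,σ) then ln T ~ Normal(μ,σ), so the p-quantile of ln T is μ + z_p·σ.
ln(756) = 6.628 and ln(2850) = 7.955; z_{0.5} = 0, z_{0.89} = 1.227.
σ = (7.955 − 6.628)/(1.227 − (0)) = 1.082.
μ = 6.628 − (0)·1.082 = 6.628.

μ ≈ 6.628, σ ≈ 1.082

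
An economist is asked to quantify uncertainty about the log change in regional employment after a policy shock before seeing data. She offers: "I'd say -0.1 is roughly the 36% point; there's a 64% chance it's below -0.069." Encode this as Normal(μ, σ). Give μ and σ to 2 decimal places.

For Normal(μ,σ), the p-quantile is μ + z_p·σ. Here z_{0.36} = -0.3585, z_{0.64} = 0.3585.
So -0.1 = μ − 0.3585σ and -0.069 = μ + 0.3585σ.
Subtracting: σ = (-0.069 − -0.1)/(0.3585 − (-0.3585)) = 0.04.
Then μ = -0.1 − (-0.3585)·0.04 = -0.08.

μ = -0.08, σ = 0.04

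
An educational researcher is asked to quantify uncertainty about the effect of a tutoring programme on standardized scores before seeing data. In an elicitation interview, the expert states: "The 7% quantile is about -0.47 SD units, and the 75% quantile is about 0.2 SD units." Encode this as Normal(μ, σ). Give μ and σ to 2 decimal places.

μ = -0.01, σ = 0.31

For Normal(μ,σ), the p-quantile is μ + z_p·σ. Here z_{0.07} = -1.476, z_{0.75} = 0.6745.
So -0.47 = μ − 1.476σ and 0.2 = μ + 0.6745σ.
Subtracting: σ = (0.2 − -0.47)/(0.6745 − (-1.476)) = 0.31.
Then μ = -0.47 − (-1.476)·0.31 = -0.01.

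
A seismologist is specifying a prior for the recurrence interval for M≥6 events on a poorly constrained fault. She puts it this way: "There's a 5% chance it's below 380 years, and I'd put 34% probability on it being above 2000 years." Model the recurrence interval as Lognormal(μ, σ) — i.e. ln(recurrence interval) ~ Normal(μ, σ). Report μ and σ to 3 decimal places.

μ ≈ 7.268, σ ≈ 0.807

If T ~ Lognormal(μ,σ) then ln T ~ Normal(μ,σ), so the p-quantile of ln T is μ + z_p·σ.
ln(380) = 5.94 and ln(2000) = 7.601; z_{0.05} = -1.645, z_{0.66} = 0.4125.
σ = (7.601 − 5.94)/(0.4125 − (-1.645)) = 0.807.
μ = 5.94 − (-1.645)·0.807 = 7.268.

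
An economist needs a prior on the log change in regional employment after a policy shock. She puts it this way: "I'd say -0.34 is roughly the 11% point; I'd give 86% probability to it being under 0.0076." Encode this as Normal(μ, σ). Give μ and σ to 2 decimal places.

μ = -0.16, σ = 0.15

The p-quantile of Normal(μ,σ) is μ + z_p·σ, with z_{0.11} = -1.227 and z_{0.86} = 1.08.
Eliminate σ: μ = (z₂·x₁ − z₁·x₂)/(z₂ − z₁) = (1.08·-0.34 − (-1.227)·0.0076)/2.307 = -0.16.
Then σ = (x₂ − x₁)/(z₂ − z₁) = (0.0076 − -0.34)/2.307 = 0.15.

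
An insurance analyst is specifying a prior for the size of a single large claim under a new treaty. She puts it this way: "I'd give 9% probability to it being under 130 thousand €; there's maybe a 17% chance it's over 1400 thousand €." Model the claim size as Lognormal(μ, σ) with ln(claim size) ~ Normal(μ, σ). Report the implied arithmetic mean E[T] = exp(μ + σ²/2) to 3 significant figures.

E[T] ≈ 891 thousand €

If T ~ Lognormal(μ,σ) then ln T ~ Normal(μ,σ), so the p-quantile of ln T is μ + z_p·σ.
ln(130) = 4.868 and ln(1400) = 7.244; z_{0.09} = -1.341, z_{0.83} = 0.9542.
σ = (7.244 − 4.868)/(0.9542 − (-1.341)) = 1.036.
μ = 4.868 − (-1.341)·1.036 = 6.256.
E[T] = exp(μ + σ²/2) = exp(6.256 + 0.5363) = 891 thousand €.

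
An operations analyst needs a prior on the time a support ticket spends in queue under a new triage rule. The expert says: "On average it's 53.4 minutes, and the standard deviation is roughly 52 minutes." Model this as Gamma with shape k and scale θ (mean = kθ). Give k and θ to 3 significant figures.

For Gamma(k, scale θ): mean = kθ, variance = kθ², so CV = 1/√k.
CV = SD/mean = 52/53.4 = 0.9738, hence k = 1/CV² = 1.05.
Then θ = mean/k = 53.4/1.05 = 50.6.

k ≈ 1.05, θ ≈ 50.6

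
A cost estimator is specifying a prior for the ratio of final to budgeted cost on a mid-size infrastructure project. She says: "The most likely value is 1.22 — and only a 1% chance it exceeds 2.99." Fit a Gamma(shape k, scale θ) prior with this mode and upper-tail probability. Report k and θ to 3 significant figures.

k ≈ 6.87, θ ≈ 0.208

Gamma(k,θ) with k>1 has mode (k−1)θ, so θ = 1.22/(k−1).
Need P(X < 2.99) = 0.99 with θ tied to k this way. Start at k = 2, θ = 1.22: P(X<2.99) ≈ 0.702.
Too low — raise k to concentrate. Iterating converges to k ≈ 6.87.
Then θ = 1.22/(6.87−1) ≈ 0.208.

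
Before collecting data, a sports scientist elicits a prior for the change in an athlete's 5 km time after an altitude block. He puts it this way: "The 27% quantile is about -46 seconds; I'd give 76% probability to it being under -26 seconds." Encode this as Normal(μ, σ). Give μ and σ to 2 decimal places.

The p-quantile of Normal(μ,σ) is μ + z_p·σ, with z_{0.27} = -0.6128 and z_{0.76} = 0.7063.
Eliminate σ: μ = (z₂·x₁ − z₁·x₂)/(z₂ − z₁) = (0.7063·-46 − (-0.6128)·-26)/1.319 = -36.71.
Then σ = (x₂ − x₁)/(z₂ − z₁) = (-26 − -46)/1.319 = 15.16.

μ = -36.71, σ = 15.16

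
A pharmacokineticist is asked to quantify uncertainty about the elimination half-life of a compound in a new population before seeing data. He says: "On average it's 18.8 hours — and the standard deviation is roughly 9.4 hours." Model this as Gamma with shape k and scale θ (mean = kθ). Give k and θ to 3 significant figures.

For Gamma(k, scale θ): mean = kθ, variance = kθ², so CV = 1/√k.
CV = SD/mean = 9.4/18.8 = 0.5, hence k = 1/CV² = 4.
Then θ = mean/k = 18.8/4 = 4.7.

k ≈ 4, θ ≈ 4.7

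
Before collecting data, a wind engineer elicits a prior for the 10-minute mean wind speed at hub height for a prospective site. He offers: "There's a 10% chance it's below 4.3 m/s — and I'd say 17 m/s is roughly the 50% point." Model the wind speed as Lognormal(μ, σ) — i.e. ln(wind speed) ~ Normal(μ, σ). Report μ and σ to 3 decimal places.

μ ≈ 2.833, σ ≈ 1.073

If T ~ Lognormal(μ,σ) then ln T ~ Normal(μ,σ), so the p-quantile of ln T is μ + z_p·σ.
ln(4.3) = 1.459 and ln(17) = 2.833; z_{0.1} = -1.282, z_{0.5} = 0.
σ = (2.833 − 1.459)/(0 − (-1.282)) = 1.073.
μ = 1.459 − (-1.282)·1.073 = 2.833.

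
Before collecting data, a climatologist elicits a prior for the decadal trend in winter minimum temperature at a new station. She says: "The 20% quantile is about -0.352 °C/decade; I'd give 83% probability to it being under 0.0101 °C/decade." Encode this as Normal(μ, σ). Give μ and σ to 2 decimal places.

For Normal(μ,σ), the p-quantile is μ + z_p·σ. Here z_{0.2} = -0.8416, z_{0.83} = 0.9542.
So -0.352 = μ − 0.8416σ and 0.0101 = μ + 0.9542σ.
Subtracting: σ = (0.0101 − -0.352)/(0.9542 − (-0.8416)) = 0.20.
Then μ = -0.352 − (-0.8416)·0.20 = -0.18.

μ = -0.18, σ = 0.20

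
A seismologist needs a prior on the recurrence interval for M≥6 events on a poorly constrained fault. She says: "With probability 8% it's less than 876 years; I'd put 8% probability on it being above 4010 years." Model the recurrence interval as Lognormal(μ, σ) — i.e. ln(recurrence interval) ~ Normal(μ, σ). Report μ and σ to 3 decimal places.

μ ≈ 7.536, σ ≈ 0.541

If T ~ Lognormal(μ,σ) then ln T ~ Normal(μ,σ), so the p-quantile of ln T is μ + z_p·σ.
ln(876) = 6.775 and ln(4010) = 8.297; z_{0.08} = -1.405, z_{0.92} = 1.405.
σ = (8.297 − 6.775)/(1.405 − (-1.405)) = 0.541.
μ = 6.775 − (-1.405)·0.541 = 7.536.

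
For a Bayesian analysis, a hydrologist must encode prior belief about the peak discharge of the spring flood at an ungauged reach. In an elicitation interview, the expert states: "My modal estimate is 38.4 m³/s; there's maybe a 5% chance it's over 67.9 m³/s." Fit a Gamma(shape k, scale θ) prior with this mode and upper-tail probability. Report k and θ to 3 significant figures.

Gamma(k,θ) with k>1 has mode (k−1)θ, so θ = 38.4/(k−1).
Need P(X < 67.9) = 0.95 with θ tied to k this way. Start at k = 2, θ = 38.4: P(X<67.9) ≈ 0.528.
Too low — raise k to concentrate. Iterating converges to k ≈ 9.58.
Then θ = 38.4/(9.58−1) ≈ 4.47.

k ≈ 9.58, θ ≈ 4.47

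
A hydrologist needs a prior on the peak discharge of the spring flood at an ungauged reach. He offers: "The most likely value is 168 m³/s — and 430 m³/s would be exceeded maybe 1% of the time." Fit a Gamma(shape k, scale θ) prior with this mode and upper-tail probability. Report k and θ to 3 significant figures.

Gamma(k,θ) with k>1 has mode (k−1)θ, so θ = 168/(k−1).
Need P(X < 430) = 0.99 with θ tied to k this way. Start at k = 2, θ = 168: P(X<430) ≈ 0.725.
Too low — raise k to concentrate. Iterating converges to k ≈ 6.29.
Then θ = 168/(6.29−1) ≈ 31.8.

k ≈ 6.29, θ ≈ 31.8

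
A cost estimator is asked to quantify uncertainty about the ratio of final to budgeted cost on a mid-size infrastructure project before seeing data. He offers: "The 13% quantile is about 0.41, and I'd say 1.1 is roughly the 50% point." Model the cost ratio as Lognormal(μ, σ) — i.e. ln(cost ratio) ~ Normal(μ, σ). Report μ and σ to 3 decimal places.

If T ~ Lognormal(μ,σ) then ln T ~ Normal(μ,σ), so the p-quantile of ln T is μ + z_p·σ.
ln(0.41) = -0.8916 and ln(1.1) = 0.09531; z_{0.13} = -1.126, z_{0.5} = 0.
σ = (0.09531 − -0.8916)/(0 − (-1.126)) = 0.876.
μ = -0.8916 − (-1.126)·0.876 = 0.095.

μ ≈ 0.095, σ ≈ 0.876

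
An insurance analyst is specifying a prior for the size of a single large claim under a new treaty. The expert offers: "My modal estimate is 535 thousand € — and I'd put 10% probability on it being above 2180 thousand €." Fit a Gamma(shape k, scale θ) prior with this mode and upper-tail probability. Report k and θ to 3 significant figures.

k ≈ 1.93, θ ≈ 576

Gamma(k,θ) with k>1 has mode (k−1)θ, so θ = 535/(k−1).
Need P(X < 2180) = 0.9 with θ tied to k this way. Start at k = 2, θ = 535: P(X<2180) ≈ 0.914.
Too high — lower k to spread out. Iterating converges to k ≈ 1.93.
Then θ = 535/(1.93−1) ≈ 576.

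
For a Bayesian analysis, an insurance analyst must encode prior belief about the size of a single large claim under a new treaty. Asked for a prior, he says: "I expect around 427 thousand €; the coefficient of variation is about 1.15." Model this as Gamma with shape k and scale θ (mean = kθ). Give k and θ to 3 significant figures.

For Gamma(k, scale θ): mean = kθ, variance = kθ², so CV = 1/√k.
CV = 1.15, hence k = 1/CV² = 0.756.
Then θ = mean/k = 427/0.756 = 565.

k ≈ 0.756, θ ≈ 565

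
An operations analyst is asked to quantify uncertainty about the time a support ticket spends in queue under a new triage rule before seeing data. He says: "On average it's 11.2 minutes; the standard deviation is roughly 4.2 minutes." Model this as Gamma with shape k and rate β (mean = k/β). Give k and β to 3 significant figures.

k ≈ 7.11, β ≈ 0.635

For Gamma(k, rate β): mean = k/β, variance = k/β², so CV = 1/√k.
CV = SD/mean = 4.2/11.2 = 0.375, hence k = 1/CV² = 7.11.
Then β = k/mean = 7.11/11.2 = 0.635.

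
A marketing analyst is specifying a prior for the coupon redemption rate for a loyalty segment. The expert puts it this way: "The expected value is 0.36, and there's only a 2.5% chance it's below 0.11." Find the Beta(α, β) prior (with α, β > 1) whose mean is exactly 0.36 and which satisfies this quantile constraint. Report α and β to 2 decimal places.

With mean 0.36 fixed, write α = 0.36s, β = 0.64s where s = α+β.
Need P(θ < 0.11) = 0.025 under Beta(0.36s, 0.64s). Normal approximation: (q−m)/√(m(1−m)/s) ≈ z_{0.025} = -1.96, so s ≈ 0.36·0.64·(-1.96)²/(0.11−0.36)² = 14.2.
At s = 14.2: P(θ<0.11) ≈ 0.009. Adjusting to match 0.025 gives s ≈ 9.94.
So α = 0.36·9.94 ≈ 3.58, β = 0.64·9.94 ≈ 6.36.

α ≈ 3.58, β ≈ 6.36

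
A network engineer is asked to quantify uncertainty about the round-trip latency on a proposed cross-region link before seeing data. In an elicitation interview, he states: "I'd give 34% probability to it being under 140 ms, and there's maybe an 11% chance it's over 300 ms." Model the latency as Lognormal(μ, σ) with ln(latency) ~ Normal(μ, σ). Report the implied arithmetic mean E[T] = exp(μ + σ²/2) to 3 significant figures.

E[T] ≈ 189 ms

If T ~ Lognormal(μ,σ) then ln T ~ Normal(μ,σ), so the p-quantile of ln T is μ + z_p·σ.
ln(140) = 4.942 and ln(300) = 5.704; z_{0.34} = -0.4125, z_{0.89} = 1.227.
σ = (5.704 − 4.942)/(1.227 − (-0.4125)) = 0.465.
μ = 4.942 − (-0.4125)·0.465 = 5.133.
E[T] = exp(μ + σ²/2) = exp(5.133 + 0.1081) = 189 ms.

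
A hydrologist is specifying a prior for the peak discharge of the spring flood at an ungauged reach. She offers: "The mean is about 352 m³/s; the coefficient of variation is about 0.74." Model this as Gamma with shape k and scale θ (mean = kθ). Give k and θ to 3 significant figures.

For Gamma(k, scale θ): mean = kθ, variance = kθ², so CV = 1/√k.
CV = 0.74, hence k = 1/CV² = 1.83.
Then θ = mean/k = 352/1.83 = 193.

k ≈ 1.83, θ ≈ 193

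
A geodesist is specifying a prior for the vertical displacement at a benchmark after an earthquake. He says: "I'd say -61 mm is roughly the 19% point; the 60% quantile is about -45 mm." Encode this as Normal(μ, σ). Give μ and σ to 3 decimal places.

μ = -48.583, σ = 14.144

For Normal(μ,σ), the p-quantile is μ + z_p·σ. Here z_{0.19} = -0.8779, z_{0.6} = 0.2533.
So -61 = μ − 0.8779σ and -45 = μ + 0.2533σ.
Subtracting: σ = (-45 − -61)/(0.2533 − (-0.8779)) = 14.144.
Then μ = -61 − (-0.8779)·14.144 = -48.583.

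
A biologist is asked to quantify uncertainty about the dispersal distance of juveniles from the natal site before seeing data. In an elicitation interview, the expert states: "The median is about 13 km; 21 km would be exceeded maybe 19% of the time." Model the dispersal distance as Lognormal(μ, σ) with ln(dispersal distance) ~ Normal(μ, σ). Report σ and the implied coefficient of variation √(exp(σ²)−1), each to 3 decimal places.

If T ~ Lognormal(μ,σ) then ln T ~ Normal(μ,σ), so the p-quantile of ln T is μ + z_p·σ.
ln(13) = 2.565 and ln(21) = 3.045; z_{0.5} = 0, z_{0.81} = 0.8779.
σ = (3.045 − 2.565)/(0.8779 − (0)) = 0.546.
μ = 2.565 − (0)·0.546 = 2.565.
CV = √(exp(σ²)−1) = √(exp(0.2984)−1) = 0.590.

σ ≈ 0.546, CV ≈ 0.590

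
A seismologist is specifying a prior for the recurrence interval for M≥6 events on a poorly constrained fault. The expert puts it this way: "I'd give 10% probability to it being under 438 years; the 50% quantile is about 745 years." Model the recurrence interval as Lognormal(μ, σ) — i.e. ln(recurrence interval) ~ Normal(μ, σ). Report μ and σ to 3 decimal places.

If T ~ Lognormal(μ,σ) then ln T ~ Normal(μ,σ), so the p-quantile of ln T is μ + z_p·σ.
ln(438) = 6.082 and ln(745) = 6.613; z_{0.1} = -1.282, z_{0.5} = 0.
σ = (6.613 − 6.082)/(0 − (-1.282)) = 0.414.
μ = 6.082 − (-1.282)·0.414 = 6.613.

μ ≈ 6.613, σ ≈ 0.414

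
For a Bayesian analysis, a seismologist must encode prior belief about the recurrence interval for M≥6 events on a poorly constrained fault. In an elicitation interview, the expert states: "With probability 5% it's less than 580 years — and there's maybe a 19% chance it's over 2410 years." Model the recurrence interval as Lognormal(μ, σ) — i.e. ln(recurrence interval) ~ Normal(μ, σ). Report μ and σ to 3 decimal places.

μ ≈ 7.292, σ ≈ 0.565

If T ~ Lognormal(μ,σ) then ln T ~ Normal(μ,σ), so the p-quantile of ln T is μ + z_p·σ.
ln(580) = 6.363 and ln(2410) = 7.787; z_{0.05} = -1.645, z_{0.81} = 0.8779.
σ = (7.787 − 6.363)/(0.8779 − (-1.645)) = 0.565.
μ = 6.363 − (-1.645)·0.565 = 7.292.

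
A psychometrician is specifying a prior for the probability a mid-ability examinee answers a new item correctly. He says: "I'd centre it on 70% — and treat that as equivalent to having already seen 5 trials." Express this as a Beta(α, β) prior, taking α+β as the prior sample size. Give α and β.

Under the effective-sample-size interpretation, Beta(α, β) has prior mean α/(α+β) and prior sample size α+β.
So α+β = 5 and α/(α+β) = 0.7, giving α = 0.7·5 = 3.5 and β = 5 − 3.5 = 1.5.

α = 3.5, β = 1.5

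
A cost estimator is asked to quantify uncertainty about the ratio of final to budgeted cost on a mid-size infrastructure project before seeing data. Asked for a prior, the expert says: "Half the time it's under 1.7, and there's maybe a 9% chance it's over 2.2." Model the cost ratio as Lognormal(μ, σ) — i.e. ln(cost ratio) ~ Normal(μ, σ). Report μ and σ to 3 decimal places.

If T ~ Lognormal(μ,σ) then ln T ~ Normal(μ,σ), so the p-quantile of ln T is μ + z_p·σ.
ln(1.7) = 0.5306 and ln(2.2) = 0.7885; z_{0.5} = 0, z_{0.91} = 1.341.
σ = (0.7885 − 0.5306)/(1.341 − (0)) = 0.192.
μ = 0.5306 − (0)·0.192 = 0.531.

μ ≈ 0.531, σ ≈ 0.192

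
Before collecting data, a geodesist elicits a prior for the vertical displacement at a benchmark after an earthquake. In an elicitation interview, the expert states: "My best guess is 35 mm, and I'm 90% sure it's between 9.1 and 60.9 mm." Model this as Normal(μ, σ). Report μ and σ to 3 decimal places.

A symmetric 90% interval runs μ ± z·σ with z = 1.645.
Half-width = 25.9, so σ = 25.9/1.645 = 15.746.
μ is the stated best guess, 35.000.

μ = 35.000, σ = 15.746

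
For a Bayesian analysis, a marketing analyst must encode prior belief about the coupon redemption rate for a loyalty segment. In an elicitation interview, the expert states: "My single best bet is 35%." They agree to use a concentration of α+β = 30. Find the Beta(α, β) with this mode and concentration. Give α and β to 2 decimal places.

α = 10.80, β = 19.20

For α,β > 1 the Beta mode is (α−1)/(α+β−2). With α+β = 30, the mode is (α−1)/28.
Set (α−1)/28 = 0.35 → α = 1 + 0.35·28 = 10.80.
β = 30 − α = 19.20.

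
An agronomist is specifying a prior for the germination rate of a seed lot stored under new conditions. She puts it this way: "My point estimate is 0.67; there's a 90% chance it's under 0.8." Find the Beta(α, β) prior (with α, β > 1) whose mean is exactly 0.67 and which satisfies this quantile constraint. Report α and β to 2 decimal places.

With mean 0.67 fixed, write α = 0.67s, β = 0.33s where s = α+β.
Need P(θ < 0.8) = 0.9 under Beta(0.67s, 0.33s). Normal approximation: (q−m)/√(m(1−m)/s) ≈ z_{0.9} = 1.28, so s ≈ 0.67·0.33·(1.28)²/(0.8−0.67)² = 21.5.
At s = 21.5: P(θ<0.8) ≈ 0.910. Adjusting to match 0.9 gives s ≈ 19.73.
So α = 0.67·19.73 ≈ 13.22, β = 0.33·19.73 ≈ 6.51.

α ≈ 13.22, β ≈ 6.51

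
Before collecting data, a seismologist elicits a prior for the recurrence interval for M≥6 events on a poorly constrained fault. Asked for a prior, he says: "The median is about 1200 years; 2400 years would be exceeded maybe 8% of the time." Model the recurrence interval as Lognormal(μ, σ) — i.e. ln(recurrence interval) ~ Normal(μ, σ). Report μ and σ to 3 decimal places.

μ ≈ 7.090, σ ≈ 0.493

If T ~ Lognormal(μ,σ) then ln T ~ Normal(μ,σ), so the p-quantile of ln T is μ + z_p·σ.
ln(1200) = 7.09 and ln(2400) = 7.783; z_{0.5} = 0, z_{0.92} = 1.405.
σ = (7.783 − 7.09)/(1.405 − (0)) = 0.493.
μ = 7.09 − (0)·0.493 = 7.090.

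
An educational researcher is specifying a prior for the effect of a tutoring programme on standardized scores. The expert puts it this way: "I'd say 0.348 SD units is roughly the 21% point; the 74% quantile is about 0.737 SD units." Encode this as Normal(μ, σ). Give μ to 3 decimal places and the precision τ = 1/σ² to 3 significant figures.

For Normal(μ,σ), the p-quantile is μ + z_p·σ. Here z_{0.21} = -0.8064, z_{0.74} = 0.6433.
So 0.348 = μ − 0.8064σ and 0.737 = μ + 0.6433σ.
Subtracting: σ = (0.737 − 0.348)/(0.6433 − (-0.8064)) = 0.268.
Then μ = 0.348 − (-0.8064)·0.268 = 0.564.
Precision τ = 1/σ² = 1/0.2683² = 13.9.

μ = 0.564, τ = 13.9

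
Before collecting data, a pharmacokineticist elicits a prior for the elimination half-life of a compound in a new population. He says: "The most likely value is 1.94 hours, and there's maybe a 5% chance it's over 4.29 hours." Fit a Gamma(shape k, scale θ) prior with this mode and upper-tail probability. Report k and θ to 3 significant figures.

k ≈ 5.37, θ ≈ 0.444

Gamma(k,θ) with k>1 has mode (k−1)θ, so θ = 1.94/(k−1).
Need P(X < 4.29) = 0.95 with θ tied to k this way. Start at k = 2, θ = 1.94: P(X<4.29) ≈ 0.648.
Too low — raise k to concentrate. Iterating converges to k ≈ 5.37.
Then θ = 1.94/(5.37−1) ≈ 0.444.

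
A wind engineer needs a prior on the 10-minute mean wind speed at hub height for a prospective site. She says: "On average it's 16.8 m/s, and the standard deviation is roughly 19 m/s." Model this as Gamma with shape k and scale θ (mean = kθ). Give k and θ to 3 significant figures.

For Gamma(k, scale θ): mean = kθ, variance = kθ², so CV = 1/√k.
CV = SD/mean = 19/16.8 = 1.131, hence k = 1/CV² = 0.782.
Then θ = mean/k = 16.8/0.782 = 21.5.

k ≈ 0.782, θ ≈ 21.5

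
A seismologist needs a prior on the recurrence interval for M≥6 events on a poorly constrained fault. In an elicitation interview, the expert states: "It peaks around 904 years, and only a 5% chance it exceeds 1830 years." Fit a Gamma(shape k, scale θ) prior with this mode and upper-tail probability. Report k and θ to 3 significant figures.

Gamma(k,θ) with k>1 has mode (k−1)θ, so θ = 904/(k−1).
Need P(X < 1830) = 0.95 with θ tied to k this way. Start at k = 2, θ = 904: P(X<1830) ≈ 0.601.
Too low — raise k to concentrate. Iterating converges to k ≈ 6.57.
Then θ = 904/(6.57−1) ≈ 162.

k ≈ 6.57, θ ≈ 162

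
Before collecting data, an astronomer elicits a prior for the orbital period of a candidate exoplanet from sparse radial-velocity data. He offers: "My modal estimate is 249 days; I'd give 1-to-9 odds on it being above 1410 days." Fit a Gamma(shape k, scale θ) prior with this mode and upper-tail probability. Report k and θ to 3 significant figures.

Gamma(k,θ) with k>1 has mode (k−1)θ, so θ = 249/(k−1).
Need P(X < 1410) = 0.9 with θ tied to k this way. Start at k = 2, θ = 249: P(X<1410) ≈ 0.977.
Too high — lower k to spread out. Iterating converges to k ≈ 1.57.
Then θ = 249/(1.57−1) ≈ 435.

k ≈ 1.57, θ ≈ 435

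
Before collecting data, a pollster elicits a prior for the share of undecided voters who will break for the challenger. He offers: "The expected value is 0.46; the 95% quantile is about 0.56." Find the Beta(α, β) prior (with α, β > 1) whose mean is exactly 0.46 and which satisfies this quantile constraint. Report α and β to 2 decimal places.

α ≈ 30.94, β ≈ 36.32

With mean 0.46 fixed, write α = 0.46s, β = 0.54s where s = α+β.
Need P(θ < 0.56) = 0.95 under Beta(0.46s, 0.54s). Normal approximation: (q−m)/√(m(1−m)/s) ≈ z_{0.95} = 1.64, so s ≈ 0.46·0.54·(1.64)²/(0.56−0.46)² = 67.2.
At s = 67.2: P(θ<0.56) ≈ 0.950. Adjusting to match 0.95 gives s ≈ 67.26.
So α = 0.46·67.26 ≈ 30.94, β = 0.54·67.26 ≈ 36.32.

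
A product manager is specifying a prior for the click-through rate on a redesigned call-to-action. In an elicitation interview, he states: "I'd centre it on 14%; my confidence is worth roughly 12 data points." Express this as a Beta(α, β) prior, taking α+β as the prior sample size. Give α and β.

α = 1.68, β = 10.32

Under the effective-sample-size interpretation, Beta(α, β) has prior mean α/(α+β) and prior sample size α+β.
So α+β = 12 and α/(α+β) = 0.14, giving α = 0.14·12 = 1.68 and β = 12 − 1.68 = 10.32.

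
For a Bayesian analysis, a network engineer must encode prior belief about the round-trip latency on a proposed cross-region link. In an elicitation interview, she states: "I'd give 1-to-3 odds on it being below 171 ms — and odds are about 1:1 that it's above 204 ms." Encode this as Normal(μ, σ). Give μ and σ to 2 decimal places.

μ = 204.00, σ = 48.93

For Normal(μ,σ), the p-quantile is μ + z_p·σ. Here z_{0.25} = -0.6745, z_{0.5} = 0.
So 171 = μ − 0.6745σ and 204 = μ + 0σ.
Subtracting: σ = (204 − 171)/(0 − (-0.6745)) = 48.93.
Then μ = 171 − (-0.6745)·48.93 = 204.00.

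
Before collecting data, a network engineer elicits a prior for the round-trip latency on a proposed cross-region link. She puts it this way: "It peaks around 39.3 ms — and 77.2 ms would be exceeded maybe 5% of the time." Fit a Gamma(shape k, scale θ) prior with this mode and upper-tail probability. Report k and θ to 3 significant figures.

k ≈ 7.09, θ ≈ 6.46

Gamma(k,θ) with k>1 has mode (k−1)θ, so θ = 39.3/(k−1).
Need P(X < 77.2) = 0.95 with θ tied to k this way. Start at k = 2, θ = 39.3: P(X<77.2) ≈ 0.584.
Too low — raise k to concentrate. Iterating converges to k ≈ 7.09.
Then θ = 39.3/(7.09−1) ≈ 6.46.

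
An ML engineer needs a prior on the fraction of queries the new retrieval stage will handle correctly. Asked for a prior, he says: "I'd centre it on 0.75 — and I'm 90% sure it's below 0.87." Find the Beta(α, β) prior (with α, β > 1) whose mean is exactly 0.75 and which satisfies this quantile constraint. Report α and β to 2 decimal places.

With mean 0.75 fixed, write α = 0.75s, β = 0.25s where s = α+β.
Need P(θ < 0.87) = 0.9 under Beta(0.75s, 0.25s). Normal approximation: (q−m)/√(m(1−m)/s) ≈ z_{0.9} = 1.28, so s ≈ 0.75·0.25·(1.28)²/(0.87−0.75)² = 21.4.
At s = 21.4: P(θ<0.87) ≈ 0.918. Adjusting to match 0.9 gives s ≈ 18.57.
So α = 0.75·18.57 ≈ 13.93, β = 0.25·18.57 ≈ 4.64.

α ≈ 13.93, β ≈ 4.64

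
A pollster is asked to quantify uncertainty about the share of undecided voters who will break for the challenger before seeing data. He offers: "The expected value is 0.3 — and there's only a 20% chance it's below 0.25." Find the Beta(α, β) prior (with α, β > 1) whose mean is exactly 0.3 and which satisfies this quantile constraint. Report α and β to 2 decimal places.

With mean 0.3 fixed, write α = 0.3s, β = 0.7s where s = α+β.
Need P(θ < 0.25) = 0.2 under Beta(0.3s, 0.7s). Normal approximation: (q−m)/√(m(1−m)/s) ≈ z_{0.2} = -0.842, so s ≈ 0.3·0.7·(-0.842)²/(0.25−0.3)² = 59.5.
At s = 59.5: P(θ<0.25) ≈ 0.203. Adjusting to match 0.2 gives s ≈ 60.89.
So α = 0.3·60.89 ≈ 18.27, β = 0.7·60.89 ≈ 42.62.

α ≈ 18.27, β ≈ 42.62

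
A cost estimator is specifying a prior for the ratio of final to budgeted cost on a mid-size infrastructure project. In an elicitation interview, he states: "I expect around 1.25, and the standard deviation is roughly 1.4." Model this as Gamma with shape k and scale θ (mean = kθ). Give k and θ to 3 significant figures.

For Gamma(k, scale θ): mean = kθ, variance = kθ², so CV = 1/√k.
CV = SD/mean = 1.4/1.25 = 1.12, hence k = 1/CV² = 0.797.
Then θ = mean/k = 1.25/0.797 = 1.57.

k ≈ 0.797, θ ≈ 1.57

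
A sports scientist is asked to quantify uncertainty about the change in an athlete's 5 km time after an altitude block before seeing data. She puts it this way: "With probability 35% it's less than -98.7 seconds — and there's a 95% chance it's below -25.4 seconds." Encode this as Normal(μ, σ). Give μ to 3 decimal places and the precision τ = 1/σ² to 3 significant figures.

The p-quantile of Normal(μ,σ) is μ + z_p·σ, with z_{0.35} = -0.3853 and z_{0.95} = 1.645.
Eliminate σ: μ = (z₂·x₁ − z₁·x₂)/(z₂ − z₁) = (1.645·-98.7 − (-0.3853)·-25.4)/2.03 = -84.788.
Then σ = (x₂ − x₁)/(z₂ − z₁) = (-25.4 − -98.7)/2.03 = 36.105.
Precision τ = 1/σ² = 1/36.11² = 0.000767.

μ = -84.788, τ = 0.000767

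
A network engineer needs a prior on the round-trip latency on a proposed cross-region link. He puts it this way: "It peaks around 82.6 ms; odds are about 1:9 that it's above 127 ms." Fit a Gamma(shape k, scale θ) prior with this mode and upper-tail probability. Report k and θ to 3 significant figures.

k ≈ 11.1, θ ≈ 8.19

Gamma(k,θ) with k>1 has mode (k−1)θ, so θ = 82.6/(k−1).
Need P(X < 127) = 0.9 with θ tied to k this way. Start at k = 2, θ = 82.6: P(X<127) ≈ 0.455.
Too low — raise k to concentrate. Iterating converges to k ≈ 11.1.
Then θ = 82.6/(11.1−1) ≈ 8.19.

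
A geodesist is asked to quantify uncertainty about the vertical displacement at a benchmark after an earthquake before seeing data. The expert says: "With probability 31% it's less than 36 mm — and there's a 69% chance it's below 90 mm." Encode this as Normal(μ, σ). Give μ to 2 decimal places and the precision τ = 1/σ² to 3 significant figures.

μ = 63.00, τ = 0.000337

For Normal(μ,σ), the p-quantile is μ + z_p·σ. Here z_{0.31} = -0.4959, z_{0.69} = 0.4959.
So 36 = μ − 0.4959σ and 90 = μ + 0.4959σ.
Subtracting: σ = (90 − 36)/(0.4959 − (-0.4959)) = 54.45.
Then μ = 36 − (-0.4959)·54.45 = 63.00.
Precision τ = 1/σ² = 1/54.45² = 0.000337.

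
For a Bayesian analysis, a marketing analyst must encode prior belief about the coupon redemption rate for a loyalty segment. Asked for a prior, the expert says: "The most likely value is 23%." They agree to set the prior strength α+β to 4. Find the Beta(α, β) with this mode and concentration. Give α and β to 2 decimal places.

For α,β > 1 the Beta mode is (α−1)/(α+β−2). With α+β = 4, the mode is (α−1)/2.
Set (α−1)/2 = 0.23 → α = 1 + 0.23·2 = 1.46.
β = 4 − α = 2.54.

α = 1.46, β = 2.54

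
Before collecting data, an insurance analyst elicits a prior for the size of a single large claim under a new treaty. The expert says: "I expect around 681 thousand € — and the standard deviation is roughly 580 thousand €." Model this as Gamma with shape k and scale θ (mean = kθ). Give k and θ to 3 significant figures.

For Gamma(k, scale θ): mean = kθ, variance = kθ², so CV = 1/√k.
CV = SD/mean = 580/681 = 0.8517, hence k = 1/CV² = 1.38.
Then θ = mean/k = 681/1.38 = 494.

k ≈ 1.38, θ ≈ 494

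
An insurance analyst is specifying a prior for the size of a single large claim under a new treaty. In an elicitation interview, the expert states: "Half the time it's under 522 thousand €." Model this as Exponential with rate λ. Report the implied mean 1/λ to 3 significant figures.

mean ≈ 753 thousand €

Exponential median = ln 2 / λ, so λ = ln 2 / 522.0 = 0.00133.
Mean = 1/λ = 753 thousand €.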